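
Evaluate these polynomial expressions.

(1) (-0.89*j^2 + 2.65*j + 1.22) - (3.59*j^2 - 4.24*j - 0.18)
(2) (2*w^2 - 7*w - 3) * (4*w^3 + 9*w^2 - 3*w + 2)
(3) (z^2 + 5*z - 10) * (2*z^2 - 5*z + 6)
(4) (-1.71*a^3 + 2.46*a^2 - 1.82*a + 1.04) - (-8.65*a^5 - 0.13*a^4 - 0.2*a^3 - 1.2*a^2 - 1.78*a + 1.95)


(1) = -4.48*j^2 + 6.89*j + 1.4
(2) = 8*w^5 - 10*w^4 - 81*w^3 - 2*w^2 - 5*w - 6
(3) = 2*z^4 + 5*z^3 - 39*z^2 + 80*z - 60
(4) = 8.65*a^5 + 0.13*a^4 - 1.51*a^3 + 3.66*a^2 - 0.04*a - 0.91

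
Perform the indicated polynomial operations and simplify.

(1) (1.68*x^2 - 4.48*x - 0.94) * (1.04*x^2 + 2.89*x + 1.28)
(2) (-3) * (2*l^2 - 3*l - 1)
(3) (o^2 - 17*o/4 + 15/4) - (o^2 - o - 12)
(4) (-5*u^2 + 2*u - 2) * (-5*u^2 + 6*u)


(1) = 1.7472*x^4 + 0.196*x^3 - 11.7744*x^2 - 8.451*x - 1.2032
(2) = -6*l^2 + 9*l + 3
(3) = 63/4 - 13*o/4
(4) = 25*u^4 - 40*u^3 + 22*u^2 - 12*u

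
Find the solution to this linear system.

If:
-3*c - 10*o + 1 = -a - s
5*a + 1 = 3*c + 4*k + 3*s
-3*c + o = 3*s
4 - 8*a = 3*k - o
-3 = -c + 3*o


Then:
a = 307/1517
c = 2283/1517
k = 952/1517
o = -756/1517
s = -2535/1517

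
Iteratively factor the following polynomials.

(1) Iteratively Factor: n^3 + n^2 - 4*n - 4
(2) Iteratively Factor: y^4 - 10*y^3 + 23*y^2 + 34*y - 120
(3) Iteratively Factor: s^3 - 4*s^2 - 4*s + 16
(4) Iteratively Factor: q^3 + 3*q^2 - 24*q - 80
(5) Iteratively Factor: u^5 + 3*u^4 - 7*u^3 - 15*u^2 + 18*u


(1) = (n - 2)*(n^2 + 3*n + 2) = (n - 2)*(n + 1)*(n + 2)
(2) = (y - 5)*(y^3 - 5*y^2 - 2*y + 24) = (y - 5)*(y + 2)*(y^2 - 7*y + 12) = (y - 5)*(y - 4)*(y + 2)*(y - 3)
(3) = (s - 2)*(s^2 - 2*s - 8) = (s - 4)*(s - 2)*(s + 2)
(4) = (q - 5)*(q^2 + 8*q + 16) = (q - 5)*(q + 4)*(q + 4)
(5) = (u - 2)*(u^4 + 5*u^3 + 3*u^2 - 9*u) = (u - 2)*(u - 1)*(u^3 + 6*u^2 + 9*u) = u*(u - 2)*(u - 1)*(u^2 + 6*u + 9) = u*(u - 2)*(u - 1)*(u + 3)*(u + 3)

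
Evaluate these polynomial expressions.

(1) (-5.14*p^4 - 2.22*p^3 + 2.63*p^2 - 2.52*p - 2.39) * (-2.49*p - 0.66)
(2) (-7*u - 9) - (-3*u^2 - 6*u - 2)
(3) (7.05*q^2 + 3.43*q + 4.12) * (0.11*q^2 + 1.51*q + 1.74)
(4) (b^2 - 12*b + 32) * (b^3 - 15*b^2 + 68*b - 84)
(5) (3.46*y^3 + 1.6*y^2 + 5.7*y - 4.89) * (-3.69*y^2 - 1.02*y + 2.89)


(1) = 12.7986*p^5 + 8.9202*p^4 - 5.0835*p^3 + 4.539*p^2 + 7.6143*p + 1.5774
(2) = 3*u^2 - u - 7
(3) = 0.7755*q^4 + 11.0228*q^3 + 17.8995*q^2 + 12.1894*q + 7.1688
(4) = b^5 - 27*b^4 + 280*b^3 - 1380*b^2 + 3184*b - 2688
(5) = -12.7674*y^5 - 9.4332*y^4 - 12.6656*y^3 + 16.8541*y^2 + 21.4608*y - 14.1321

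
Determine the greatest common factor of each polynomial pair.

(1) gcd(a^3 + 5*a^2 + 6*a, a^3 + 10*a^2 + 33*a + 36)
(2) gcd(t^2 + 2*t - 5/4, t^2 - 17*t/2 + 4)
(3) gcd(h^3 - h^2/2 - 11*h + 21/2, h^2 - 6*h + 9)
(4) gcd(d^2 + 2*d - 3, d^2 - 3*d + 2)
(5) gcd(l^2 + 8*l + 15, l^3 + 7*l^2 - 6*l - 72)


(1) = gcd(a*(a + 2)*(a + 3), (a + 3)^2*(a + 4)) = a + 3
(2) = gcd((t - 1/2)*(t + 5/2), (t - 8)*(t - 1/2)) = t - 1/2
(3) = h - 3
(4) = gcd((d - 1)*(d + 3), (d - 2)*(d - 1)) = d - 1
(5) = gcd((l + 3)*(l + 5), (l - 3)*(l + 4)*(l + 6)) = 1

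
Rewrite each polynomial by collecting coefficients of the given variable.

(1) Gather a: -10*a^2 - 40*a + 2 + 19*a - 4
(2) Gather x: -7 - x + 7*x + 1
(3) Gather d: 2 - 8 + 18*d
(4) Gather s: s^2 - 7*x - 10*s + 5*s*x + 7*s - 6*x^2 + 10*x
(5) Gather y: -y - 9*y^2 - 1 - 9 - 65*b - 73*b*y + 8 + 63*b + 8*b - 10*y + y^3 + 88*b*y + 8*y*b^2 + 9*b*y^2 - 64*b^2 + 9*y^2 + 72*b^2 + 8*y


(1) = -10*a^2 - 21*a - 2
(2) = 6*x - 6
(3) = 18*d - 6
(4) = s^2 + s*(5*x - 3) - 6*x^2 + 3*x
(5) = 8*b^2 + 9*b*y^2 + 6*b + y^3 + y*(8*b^2 + 15*b - 3) - 2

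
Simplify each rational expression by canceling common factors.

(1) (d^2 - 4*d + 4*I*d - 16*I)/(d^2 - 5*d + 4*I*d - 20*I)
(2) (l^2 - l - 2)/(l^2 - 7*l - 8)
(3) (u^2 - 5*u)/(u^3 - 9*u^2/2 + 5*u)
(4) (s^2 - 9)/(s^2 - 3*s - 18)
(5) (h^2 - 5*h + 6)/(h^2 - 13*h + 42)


(1) = (d - 4)/(d - 5)
(2) = (l - 2)/(l - 8)
(3) = (2*u - 10)/(2*u^2 - 9*u + 10)
(4) = (s - 3)/(s - 6)
(5) = (h^2 - 5*h + 6)/(h^2 - 13*h + 42)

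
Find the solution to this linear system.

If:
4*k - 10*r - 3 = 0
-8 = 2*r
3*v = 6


Then:
k = -37/4
r = -4
v = 2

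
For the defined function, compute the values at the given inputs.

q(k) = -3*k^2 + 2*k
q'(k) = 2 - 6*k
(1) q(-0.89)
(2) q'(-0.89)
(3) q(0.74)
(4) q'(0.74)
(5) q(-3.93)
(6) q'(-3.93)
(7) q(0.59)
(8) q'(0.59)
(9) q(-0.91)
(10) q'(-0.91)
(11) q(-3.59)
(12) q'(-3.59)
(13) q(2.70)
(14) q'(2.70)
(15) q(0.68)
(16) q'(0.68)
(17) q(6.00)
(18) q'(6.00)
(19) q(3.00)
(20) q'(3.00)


(1) = -4.16
(2) = 7.34
(3) = -0.16
(4) = -2.44
(5) = -54.19
(6) = 25.58
(7) = 0.14
(8) = -1.54
(9) = -4.30
(10) = 7.46
(11) = -45.84
(12) = 23.54
(13) = -16.47
(14) = -14.20
(15) = -0.03
(16) = -2.08
(17) = -96.00
(18) = -34.00
(19) = -21.00
(20) = -16.00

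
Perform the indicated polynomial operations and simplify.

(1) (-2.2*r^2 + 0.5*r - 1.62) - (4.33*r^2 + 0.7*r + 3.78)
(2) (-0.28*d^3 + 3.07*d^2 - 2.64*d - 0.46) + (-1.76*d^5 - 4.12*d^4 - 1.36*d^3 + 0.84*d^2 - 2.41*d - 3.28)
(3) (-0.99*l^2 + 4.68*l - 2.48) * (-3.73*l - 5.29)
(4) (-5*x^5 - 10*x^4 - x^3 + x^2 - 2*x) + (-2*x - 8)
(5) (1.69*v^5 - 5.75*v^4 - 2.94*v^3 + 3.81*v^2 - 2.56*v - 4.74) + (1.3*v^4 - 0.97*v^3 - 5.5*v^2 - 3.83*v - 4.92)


(1) = -6.53*r^2 - 0.2*r - 5.4
(2) = -1.76*d^5 - 4.12*d^4 - 1.64*d^3 + 3.91*d^2 - 5.05*d - 3.74
(3) = 3.6927*l^3 - 12.2193*l^2 - 15.5068*l + 13.1192
(4) = -5*x^5 - 10*x^4 - x^3 + x^2 - 4*x - 8
(5) = 1.69*v^5 - 4.45*v^4 - 3.91*v^3 - 1.69*v^2 - 6.39*v - 9.66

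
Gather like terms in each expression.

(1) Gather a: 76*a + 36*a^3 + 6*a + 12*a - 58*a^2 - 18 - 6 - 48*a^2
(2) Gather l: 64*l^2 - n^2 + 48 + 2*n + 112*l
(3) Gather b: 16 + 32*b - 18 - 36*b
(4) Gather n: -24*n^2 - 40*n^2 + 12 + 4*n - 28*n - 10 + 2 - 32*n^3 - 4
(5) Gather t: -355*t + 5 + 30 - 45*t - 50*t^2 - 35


(1) = 36*a^3 - 106*a^2 + 94*a - 24
(2) = 64*l^2 + 112*l - n^2 + 2*n + 48
(3) = -4*b - 2
(4) = -32*n^3 - 64*n^2 - 24*n
(5) = -50*t^2 - 400*t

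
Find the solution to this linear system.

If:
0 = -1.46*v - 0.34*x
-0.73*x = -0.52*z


Then:
v = -0.165884781384875*z
x = 0.712328767123288*z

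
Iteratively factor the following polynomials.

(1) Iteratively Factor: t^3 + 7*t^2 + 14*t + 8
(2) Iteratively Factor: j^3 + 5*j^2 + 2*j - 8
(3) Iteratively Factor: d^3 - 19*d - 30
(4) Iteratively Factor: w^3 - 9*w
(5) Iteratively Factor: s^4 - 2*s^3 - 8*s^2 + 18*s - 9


(1) = (t + 1)*(t^2 + 6*t + 8) = (t + 1)*(t + 2)*(t + 4)
(2) = (j + 4)*(j^2 + j - 2) = (j + 2)*(j + 4)*(j - 1)
(3) = (d + 3)*(d^2 - 3*d - 10) = (d + 2)*(d + 3)*(d - 5)
(4) = (w)*(w^2 - 9) = w*(w - 3)*(w + 3)
(5) = (s - 1)*(s^3 - s^2 - 9*s + 9) = (s - 1)^2*(s^2 - 9) = (s - 3)*(s - 1)^2*(s + 3)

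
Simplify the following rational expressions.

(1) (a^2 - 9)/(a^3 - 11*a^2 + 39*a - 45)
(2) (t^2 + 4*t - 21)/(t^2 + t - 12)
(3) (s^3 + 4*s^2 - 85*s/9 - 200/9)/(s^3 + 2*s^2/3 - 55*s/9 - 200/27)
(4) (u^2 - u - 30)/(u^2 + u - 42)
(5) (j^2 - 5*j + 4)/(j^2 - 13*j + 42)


(1) = (a + 3)/(a^2 - 8*a + 15)
(2) = (t + 7)/(t + 4)
(3) = (3*s + 15)/(3*s + 5)
(4) = (u + 5)/(u + 7)
(5) = (j^2 - 5*j + 4)/(j^2 - 13*j + 42)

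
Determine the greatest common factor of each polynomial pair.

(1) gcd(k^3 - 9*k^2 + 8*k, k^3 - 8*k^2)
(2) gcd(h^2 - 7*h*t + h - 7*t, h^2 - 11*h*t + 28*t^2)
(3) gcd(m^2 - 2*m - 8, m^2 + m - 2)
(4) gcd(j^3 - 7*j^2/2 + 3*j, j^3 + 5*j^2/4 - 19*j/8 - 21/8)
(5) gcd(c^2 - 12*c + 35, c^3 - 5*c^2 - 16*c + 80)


(1) = k^2 - 8*k
(2) = -h + 7*t
(3) = m + 2
(4) = gcd(j*(j - 2)*(j - 3/2), (j - 3/2)*(j + 1)*(j + 7/4)) = j - 3/2
(5) = gcd((c - 7)*(c - 5), (c - 5)*(c - 4)*(c + 4)) = c - 5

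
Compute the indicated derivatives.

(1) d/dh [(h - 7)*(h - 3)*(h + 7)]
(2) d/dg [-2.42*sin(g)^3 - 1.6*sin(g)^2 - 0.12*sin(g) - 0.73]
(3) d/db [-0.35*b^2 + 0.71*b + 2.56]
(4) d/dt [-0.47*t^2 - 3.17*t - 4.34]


(1) = 3*h^2 - 6*h - 49
(2) = (-3.2*sin(g) + 3.63*cos(2*g) - 3.75)*cos(g)
(3) = 0.71 - 0.7*b
(4) = -0.94*t - 3.17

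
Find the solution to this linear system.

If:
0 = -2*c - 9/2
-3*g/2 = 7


Then:
c = -9/4
g = -14/3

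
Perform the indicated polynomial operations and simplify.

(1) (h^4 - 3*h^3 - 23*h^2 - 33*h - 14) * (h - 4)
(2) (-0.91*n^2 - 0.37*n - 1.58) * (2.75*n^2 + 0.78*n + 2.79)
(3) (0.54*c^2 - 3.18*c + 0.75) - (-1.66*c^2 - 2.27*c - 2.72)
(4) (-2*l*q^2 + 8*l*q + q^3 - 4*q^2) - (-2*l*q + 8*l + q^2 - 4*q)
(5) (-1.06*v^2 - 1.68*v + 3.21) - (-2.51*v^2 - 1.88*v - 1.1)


(1) = h^5 - 7*h^4 - 11*h^3 + 59*h^2 + 118*h + 56
(2) = -2.5025*n^4 - 1.7273*n^3 - 7.1725*n^2 - 2.2647*n - 4.4082
(3) = 2.2*c^2 - 0.91*c + 3.47
(4) = -2*l*q^2 + 10*l*q - 8*l + q^3 - 5*q^2 + 4*q
(5) = 1.45*v^2 + 0.2*v + 4.31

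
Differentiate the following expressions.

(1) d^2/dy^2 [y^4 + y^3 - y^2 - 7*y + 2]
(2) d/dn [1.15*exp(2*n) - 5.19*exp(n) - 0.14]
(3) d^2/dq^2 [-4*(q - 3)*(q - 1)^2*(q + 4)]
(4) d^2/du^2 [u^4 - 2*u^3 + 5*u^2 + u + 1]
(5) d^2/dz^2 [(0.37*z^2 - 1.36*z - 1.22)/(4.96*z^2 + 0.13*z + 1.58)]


(1) = 12*y^2 + 6*y - 2
(2) = (2.3*exp(n) - 5.19)*exp(n)
(3) = -48*q^2 + 24*q + 104
(4) = 12*u^2 - 12*u + 10
(5) = (-67.393504*z^3 - 197.481408*z^2 + 59.228352*z + 21.48658)/(122.023936*z^6 + 9.594624*z^5 + 116.863056*z^4 + 6.114901*z^3 + 37.226538*z^2 + 0.973596*z + 3.944312)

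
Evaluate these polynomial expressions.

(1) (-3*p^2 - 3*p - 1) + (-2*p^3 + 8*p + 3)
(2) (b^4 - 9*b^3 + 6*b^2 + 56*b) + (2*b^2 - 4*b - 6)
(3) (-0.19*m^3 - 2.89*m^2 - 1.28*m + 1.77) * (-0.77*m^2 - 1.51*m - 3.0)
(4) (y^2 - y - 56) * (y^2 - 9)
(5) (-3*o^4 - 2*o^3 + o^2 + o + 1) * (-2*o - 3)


(1) = -2*p^3 - 3*p^2 + 5*p + 2
(2) = b^4 - 9*b^3 + 8*b^2 + 52*b - 6
(3) = 0.1463*m^5 + 2.5122*m^4 + 5.9195*m^3 + 9.2399*m^2 + 1.1673*m - 5.31
(4) = y^4 - y^3 - 65*y^2 + 9*y + 504
(5) = 6*o^5 + 13*o^4 + 4*o^3 - 5*o^2 - 5*o - 3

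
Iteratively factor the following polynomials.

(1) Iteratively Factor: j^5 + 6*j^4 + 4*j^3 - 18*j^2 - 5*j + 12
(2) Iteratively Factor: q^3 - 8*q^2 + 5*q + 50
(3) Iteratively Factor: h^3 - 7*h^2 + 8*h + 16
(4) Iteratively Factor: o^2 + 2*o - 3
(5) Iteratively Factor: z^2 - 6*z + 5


(1) = (j - 1)*(j^4 + 7*j^3 + 11*j^2 - 7*j - 12) = (j - 1)*(j + 4)*(j^3 + 3*j^2 - j - 3) = (j - 1)*(j + 3)*(j + 4)*(j^2 - 1) = (j - 1)*(j + 1)*(j + 3)*(j + 4)*(j - 1)
(2) = (q + 2)*(q^2 - 10*q + 25) = (q - 5)*(q + 2)*(q - 5)
(3) = (h + 1)*(h^2 - 8*h + 16) = (h - 4)*(h + 1)*(h - 4)
(4) = (o - 1)*(o + 3)
(5) = (z - 1)*(z - 5)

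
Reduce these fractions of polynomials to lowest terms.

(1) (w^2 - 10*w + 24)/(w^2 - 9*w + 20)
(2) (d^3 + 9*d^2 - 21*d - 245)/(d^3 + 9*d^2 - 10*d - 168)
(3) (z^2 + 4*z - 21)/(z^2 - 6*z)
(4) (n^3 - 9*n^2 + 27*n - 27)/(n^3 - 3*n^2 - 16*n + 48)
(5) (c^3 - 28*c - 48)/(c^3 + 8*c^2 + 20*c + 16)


(1) = (w - 6)/(w - 5)
(2) = (d^2 + 2*d - 35)/(d^2 + 2*d - 24)
(3) = (z^2 + 4*z - 21)/(z^2 - 6*z)
(4) = (n^2 - 6*n + 9)/(n^2 - 16)
(5) = (c - 6)/(c + 2)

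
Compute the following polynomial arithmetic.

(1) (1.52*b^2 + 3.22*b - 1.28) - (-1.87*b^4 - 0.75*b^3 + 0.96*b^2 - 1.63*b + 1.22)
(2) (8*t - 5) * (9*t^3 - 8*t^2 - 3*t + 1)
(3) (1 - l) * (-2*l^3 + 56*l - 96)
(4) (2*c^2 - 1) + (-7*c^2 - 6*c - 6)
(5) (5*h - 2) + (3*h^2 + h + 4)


(1) = 1.87*b^4 + 0.75*b^3 + 0.56*b^2 + 4.85*b - 2.5
(2) = 72*t^4 - 109*t^3 + 16*t^2 + 23*t - 5
(3) = 2*l^4 - 2*l^3 - 56*l^2 + 152*l - 96
(4) = -5*c^2 - 6*c - 7
(5) = 3*h^2 + 6*h + 2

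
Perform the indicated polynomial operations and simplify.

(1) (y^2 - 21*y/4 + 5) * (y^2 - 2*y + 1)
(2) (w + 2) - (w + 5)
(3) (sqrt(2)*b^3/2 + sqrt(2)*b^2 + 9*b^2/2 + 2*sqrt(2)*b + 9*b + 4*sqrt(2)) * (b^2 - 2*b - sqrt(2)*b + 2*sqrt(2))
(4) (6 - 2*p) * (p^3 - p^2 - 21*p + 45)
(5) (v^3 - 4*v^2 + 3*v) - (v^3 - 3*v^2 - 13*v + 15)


(1) = y^4 - 29*y^3/4 + 33*y^2/2 - 61*y/4 + 5
(2) = -3
(3) = sqrt(2)*b^5/2 + 7*b^4/2 - 9*sqrt(2)*b^3/2 - 18*b^2 + 10*sqrt(2)*b + 16
(4) = -2*p^4 + 8*p^3 + 36*p^2 - 216*p + 270
(5) = -v^2 + 16*v - 15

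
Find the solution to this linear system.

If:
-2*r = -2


Then:
r = 1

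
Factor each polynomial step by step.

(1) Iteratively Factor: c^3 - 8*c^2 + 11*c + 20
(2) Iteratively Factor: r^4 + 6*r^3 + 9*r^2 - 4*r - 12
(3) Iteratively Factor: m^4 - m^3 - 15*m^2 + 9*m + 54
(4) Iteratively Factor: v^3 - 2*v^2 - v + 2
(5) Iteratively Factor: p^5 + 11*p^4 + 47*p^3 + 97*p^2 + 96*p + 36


(1) = (c - 4)*(c^2 - 4*c - 5) = (c - 5)*(c - 4)*(c + 1)
(2) = (r - 1)*(r^3 + 7*r^2 + 16*r + 12) = (r - 1)*(r + 2)*(r^2 + 5*r + 6) = (r - 1)*(r + 2)^2*(r + 3)
(3) = (m - 3)*(m^3 + 2*m^2 - 9*m - 18) = (m - 3)^2*(m^2 + 5*m + 6) = (m - 3)^2*(m + 2)*(m + 3)
(4) = (v - 2)*(v^2 - 1) = (v - 2)*(v - 1)*(v + 1)
(5) = (p + 3)*(p^4 + 8*p^3 + 23*p^2 + 28*p + 12) = (p + 2)*(p + 3)*(p^3 + 6*p^2 + 11*p + 6) = (p + 1)*(p + 2)*(p + 3)*(p^2 + 5*p + 6) = (p + 1)*(p + 2)^2*(p + 3)*(p + 3)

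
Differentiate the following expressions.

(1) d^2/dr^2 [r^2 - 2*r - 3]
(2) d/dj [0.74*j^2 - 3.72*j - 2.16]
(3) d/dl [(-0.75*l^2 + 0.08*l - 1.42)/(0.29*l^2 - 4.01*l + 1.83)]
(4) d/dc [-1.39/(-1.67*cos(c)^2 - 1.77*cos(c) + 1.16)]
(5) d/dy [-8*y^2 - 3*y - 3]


(1) = 2
(2) = 1.48*j - 3.72
(3) = (2.9843*l^2 - 1.9214*l - 5.5478)/(0.0841*l^4 - 2.3258*l^3 + 17.1415*l^2 - 14.6766*l + 3.3489)
(4) = (4.6426*cos(c) + 2.4603)*sin(c)/(1.67*cos(c)^2 + 1.77*cos(c) - 1.16)^2
(5) = -16*y - 3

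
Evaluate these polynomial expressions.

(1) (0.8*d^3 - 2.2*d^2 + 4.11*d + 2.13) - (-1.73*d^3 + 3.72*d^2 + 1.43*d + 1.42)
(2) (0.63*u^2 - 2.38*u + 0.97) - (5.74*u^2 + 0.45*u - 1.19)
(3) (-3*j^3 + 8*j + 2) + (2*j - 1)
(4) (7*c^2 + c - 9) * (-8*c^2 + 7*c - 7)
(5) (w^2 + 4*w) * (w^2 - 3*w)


(1) = 2.53*d^3 - 5.92*d^2 + 2.68*d + 0.71
(2) = -5.11*u^2 - 2.83*u + 2.16
(3) = -3*j^3 + 10*j + 1
(4) = -56*c^4 + 41*c^3 + 30*c^2 - 70*c + 63
(5) = w^4 + w^3 - 12*w^2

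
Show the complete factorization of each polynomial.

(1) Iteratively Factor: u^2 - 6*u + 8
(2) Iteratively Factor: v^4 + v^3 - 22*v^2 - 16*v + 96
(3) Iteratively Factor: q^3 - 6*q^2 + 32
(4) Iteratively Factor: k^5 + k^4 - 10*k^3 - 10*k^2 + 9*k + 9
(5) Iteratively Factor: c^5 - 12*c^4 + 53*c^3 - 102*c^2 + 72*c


(1) = (u - 4)*(u - 2)
(2) = (v + 3)*(v^3 - 2*v^2 - 16*v + 32) = (v - 4)*(v + 3)*(v^2 + 2*v - 8) = (v - 4)*(v + 3)*(v + 4)*(v - 2)
(3) = (q - 4)*(q^2 - 2*q - 8) = (q - 4)^2*(q + 2)
(4) = (k + 1)*(k^4 - 10*k^2 + 9) = (k + 1)*(k + 3)*(k^3 - 3*k^2 - k + 3) = (k - 1)*(k + 1)*(k + 3)*(k^2 - 2*k - 3) = (k - 1)*(k + 1)^2*(k + 3)*(k - 3)
(5) = (c - 2)*(c^4 - 10*c^3 + 33*c^2 - 36*c) = c*(c - 2)*(c^3 - 10*c^2 + 33*c - 36) = c*(c - 3)*(c - 2)*(c^2 - 7*c + 12) = c*(c - 3)^2*(c - 2)*(c - 4)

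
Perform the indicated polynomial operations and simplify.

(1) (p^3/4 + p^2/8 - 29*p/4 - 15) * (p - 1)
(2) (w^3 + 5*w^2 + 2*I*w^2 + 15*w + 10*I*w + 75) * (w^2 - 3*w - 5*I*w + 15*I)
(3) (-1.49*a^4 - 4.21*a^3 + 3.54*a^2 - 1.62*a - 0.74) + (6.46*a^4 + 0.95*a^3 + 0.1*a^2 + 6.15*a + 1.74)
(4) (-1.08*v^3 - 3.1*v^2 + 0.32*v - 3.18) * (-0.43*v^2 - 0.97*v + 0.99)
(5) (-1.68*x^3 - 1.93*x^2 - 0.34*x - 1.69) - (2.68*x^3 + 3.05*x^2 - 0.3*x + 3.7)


(1) = p^4/4 - p^3/8 - 59*p^2/8 - 31*p/4 + 15
(2) = w^5 + 2*w^4 - 3*I*w^4 + 10*w^3 - 6*I*w^3 + 50*w^2 - 30*I*w^2 - 375*w - 150*I*w + 1125*I
(3) = 4.97*a^4 - 3.26*a^3 + 3.64*a^2 + 4.53*a + 1.0
(4) = 0.4644*v^5 + 2.3806*v^4 + 1.8002*v^3 - 2.012*v^2 + 3.4014*v - 3.1482
(5) = -4.36*x^3 - 4.98*x^2 - 0.04*x - 5.39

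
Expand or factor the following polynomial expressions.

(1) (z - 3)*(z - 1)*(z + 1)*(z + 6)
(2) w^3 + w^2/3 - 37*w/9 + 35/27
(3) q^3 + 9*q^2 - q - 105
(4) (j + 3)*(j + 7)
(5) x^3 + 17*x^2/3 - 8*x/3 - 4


(1) = z^4 + 3*z^3 - 19*z^2 - 3*z + 18
(2) = (w - 5/3)*(w - 1/3)*(w + 7/3)
(3) = (q - 3)*(q + 5)*(q + 7)
(4) = j^2 + 10*j + 21
(5) = (x - 1)*(x + 2/3)*(x + 6)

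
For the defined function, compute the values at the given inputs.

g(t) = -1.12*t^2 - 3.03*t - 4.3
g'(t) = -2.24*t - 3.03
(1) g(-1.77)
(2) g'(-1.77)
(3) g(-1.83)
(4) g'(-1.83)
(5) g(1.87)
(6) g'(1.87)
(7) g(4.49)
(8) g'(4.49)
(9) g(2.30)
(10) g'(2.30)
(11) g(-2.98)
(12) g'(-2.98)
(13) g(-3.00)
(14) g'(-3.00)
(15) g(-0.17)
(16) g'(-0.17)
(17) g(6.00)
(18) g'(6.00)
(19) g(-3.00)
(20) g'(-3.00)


(1) = -2.45
(2) = 0.93
(3) = -2.51
(4) = 1.07
(5) = -13.88
(6) = -7.22
(7) = -40.48
(8) = -13.09
(9) = -17.19
(10) = -8.18
(11) = -5.22
(12) = 3.65
(13) = -5.29
(14) = 3.69
(15) = -3.82
(16) = -2.65
(17) = -62.80
(18) = -16.47
(19) = -5.29
(20) = 3.69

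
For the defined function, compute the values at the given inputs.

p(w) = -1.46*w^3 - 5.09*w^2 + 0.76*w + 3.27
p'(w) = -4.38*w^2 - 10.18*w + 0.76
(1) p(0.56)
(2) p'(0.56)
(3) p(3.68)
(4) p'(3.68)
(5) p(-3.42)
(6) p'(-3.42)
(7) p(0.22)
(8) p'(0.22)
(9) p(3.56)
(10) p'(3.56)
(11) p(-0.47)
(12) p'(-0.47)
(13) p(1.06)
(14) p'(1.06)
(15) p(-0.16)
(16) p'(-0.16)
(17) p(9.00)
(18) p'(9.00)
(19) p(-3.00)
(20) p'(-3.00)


(1) = 1.84
(2) = -6.31
(3) = -135.62
(4) = -96.02
(5) = -0.46
(6) = -15.65
(7) = 3.18
(8) = -1.69
(9) = -124.41
(10) = -90.99
(11) = 1.94
(12) = 4.58
(13) = -3.38
(14) = -14.95
(15) = 3.02
(16) = 2.28
(17) = -1466.52
(18) = -445.64
(19) = -5.40
(20) = -8.12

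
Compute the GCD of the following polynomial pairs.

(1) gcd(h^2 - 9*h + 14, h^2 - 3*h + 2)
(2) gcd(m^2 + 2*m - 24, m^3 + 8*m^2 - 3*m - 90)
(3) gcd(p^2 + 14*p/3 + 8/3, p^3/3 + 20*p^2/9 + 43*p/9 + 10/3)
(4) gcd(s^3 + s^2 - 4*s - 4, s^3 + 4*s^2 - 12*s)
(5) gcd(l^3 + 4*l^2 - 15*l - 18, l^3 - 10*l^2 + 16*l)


(1) = gcd((h - 7)*(h - 2), (h - 2)*(h - 1)) = h - 2
(2) = m + 6
(3) = gcd((p + 2/3)*(p + 4), (p/3 + 1)*(p + 5/3)*(p + 2)) = 1
(4) = gcd((s - 2)*(s + 1)*(s + 2), s*(s - 2)*(s + 6)) = s - 2
(5) = 1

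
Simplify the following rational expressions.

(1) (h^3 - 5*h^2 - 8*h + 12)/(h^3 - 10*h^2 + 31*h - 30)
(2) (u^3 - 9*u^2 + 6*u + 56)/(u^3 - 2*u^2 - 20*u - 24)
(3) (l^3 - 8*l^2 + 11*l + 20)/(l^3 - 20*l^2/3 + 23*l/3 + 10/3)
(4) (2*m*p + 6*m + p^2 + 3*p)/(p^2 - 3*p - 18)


(1) = (h^3 - 5*h^2 - 8*h + 12)/(h^3 - 10*h^2 + 31*h - 30)
(2) = (u^2 - 11*u + 28)/(u^2 - 4*u - 12)
(3) = (3*l^2 - 9*l - 12)/(3*l^2 - 5*l - 2)
(4) = (2*m + p)/(p - 6)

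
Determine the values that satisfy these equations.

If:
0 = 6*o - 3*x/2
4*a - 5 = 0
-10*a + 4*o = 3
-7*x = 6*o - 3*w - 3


Then:
a = 5/4
o = 31/8
w = 515/12
x = 31/2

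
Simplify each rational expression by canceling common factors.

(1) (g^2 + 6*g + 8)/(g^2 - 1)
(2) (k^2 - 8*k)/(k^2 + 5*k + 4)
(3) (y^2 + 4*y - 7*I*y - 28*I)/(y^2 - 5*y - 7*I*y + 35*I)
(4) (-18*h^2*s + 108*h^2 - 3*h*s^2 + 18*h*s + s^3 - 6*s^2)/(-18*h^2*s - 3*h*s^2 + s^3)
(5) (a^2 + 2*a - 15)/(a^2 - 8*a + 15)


(1) = (g^2 + 6*g + 8)/(g^2 - 1)
(2) = (k^2 - 8*k)/(k^2 + 5*k + 4)
(3) = (y + 4)/(y - 5)
(4) = (s - 6)/s
(5) = (a + 5)/(a - 5)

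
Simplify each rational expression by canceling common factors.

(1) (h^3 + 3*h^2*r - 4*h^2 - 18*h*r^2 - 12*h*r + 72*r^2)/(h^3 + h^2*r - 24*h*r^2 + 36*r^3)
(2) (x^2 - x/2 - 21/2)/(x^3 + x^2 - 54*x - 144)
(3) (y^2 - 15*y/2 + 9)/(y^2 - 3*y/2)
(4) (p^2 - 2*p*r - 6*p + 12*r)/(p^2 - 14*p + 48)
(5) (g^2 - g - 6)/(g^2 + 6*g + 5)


(1) = (4 - h)/(-h + 2*r)
(2) = (2*x - 7)/(2*x^2 - 4*x - 96)
(3) = (y - 6)/y
(4) = (p - 2*r)/(p - 8)
(5) = (g^2 - g - 6)/(g^2 + 6*g + 5)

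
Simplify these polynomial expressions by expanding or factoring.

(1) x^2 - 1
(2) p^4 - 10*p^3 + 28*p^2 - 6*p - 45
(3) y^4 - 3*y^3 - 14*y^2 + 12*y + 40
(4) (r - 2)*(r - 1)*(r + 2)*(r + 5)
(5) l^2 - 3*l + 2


(1) = (x - 1)*(x + 1)
(2) = (p - 5)*(p - 3)^2*(p + 1)
(3) = (y - 5)*(y - 2)*(y + 2)^2
(4) = r^4 + 4*r^3 - 9*r^2 - 16*r + 20
(5) = (l - 2)*(l - 1)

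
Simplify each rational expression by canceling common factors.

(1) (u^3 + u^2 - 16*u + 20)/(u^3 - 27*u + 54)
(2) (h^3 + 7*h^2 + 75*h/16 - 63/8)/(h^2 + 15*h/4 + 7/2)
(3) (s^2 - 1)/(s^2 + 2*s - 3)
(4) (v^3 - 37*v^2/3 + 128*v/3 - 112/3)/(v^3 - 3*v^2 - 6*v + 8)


(1) = (u^3 + u^2 - 16*u + 20)/(u^3 - 27*u + 54)
(2) = (4*h^2 + 21*h - 18)/(4*h + 8)
(3) = (s + 1)/(s + 3)
(4) = (3*v^2 - 25*v + 28)/(3*v^2 + 3*v - 6)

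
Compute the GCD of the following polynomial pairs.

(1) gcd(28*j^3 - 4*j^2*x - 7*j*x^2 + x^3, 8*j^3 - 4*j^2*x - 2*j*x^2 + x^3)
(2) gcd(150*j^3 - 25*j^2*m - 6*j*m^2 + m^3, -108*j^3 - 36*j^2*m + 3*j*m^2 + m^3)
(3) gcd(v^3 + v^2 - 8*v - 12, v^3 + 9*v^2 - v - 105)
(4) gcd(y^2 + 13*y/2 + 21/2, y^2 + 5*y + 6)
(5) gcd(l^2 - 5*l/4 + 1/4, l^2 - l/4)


(1) = gcd((-7*j + x)*(-2*j + x)*(2*j + x), (-2*j + x)^2*(2*j + x)) = -4*j^2 + x^2
(2) = gcd((-6*j + m)*(-5*j + m)*(5*j + m), (-6*j + m)*(3*j + m)*(6*j + m)) = 6*j - m
(3) = gcd((v - 3)*(v + 2)^2, (v - 3)*(v + 5)*(v + 7)) = v - 3
(4) = gcd((y + 3)*(y + 7/2), (y + 2)*(y + 3)) = y + 3
(5) = gcd((l - 1)*(l - 1/4), l*(l - 1/4)) = l - 1/4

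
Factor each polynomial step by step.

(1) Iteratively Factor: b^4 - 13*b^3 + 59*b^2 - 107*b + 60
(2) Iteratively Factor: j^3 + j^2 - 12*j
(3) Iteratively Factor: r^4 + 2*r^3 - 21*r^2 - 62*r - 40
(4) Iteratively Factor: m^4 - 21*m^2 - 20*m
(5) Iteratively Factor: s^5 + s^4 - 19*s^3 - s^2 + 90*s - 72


(1) = (b - 5)*(b^3 - 8*b^2 + 19*b - 12) = (b - 5)*(b - 3)*(b^2 - 5*b + 4) = (b - 5)*(b - 4)*(b - 3)*(b - 1)
(2) = (j - 3)*(j^2 + 4*j) = (j - 3)*(j + 4)*(j)
(3) = (r + 1)*(r^3 + r^2 - 22*r - 40) = (r - 5)*(r + 1)*(r^2 + 6*r + 8) = (r - 5)*(r + 1)*(r + 2)*(r + 4)
(4) = (m - 5)*(m^3 + 5*m^2 + 4*m) = (m - 5)*(m + 1)*(m^2 + 4*m) = m*(m - 5)*(m + 1)*(m + 4)
(5) = (s + 3)*(s^4 - 2*s^3 - 13*s^2 + 38*s - 24) = (s - 3)*(s + 3)*(s^3 + s^2 - 10*s + 8) = (s - 3)*(s - 2)*(s + 3)*(s^2 + 3*s - 4) = (s - 3)*(s - 2)*(s + 3)*(s + 4)*(s - 1)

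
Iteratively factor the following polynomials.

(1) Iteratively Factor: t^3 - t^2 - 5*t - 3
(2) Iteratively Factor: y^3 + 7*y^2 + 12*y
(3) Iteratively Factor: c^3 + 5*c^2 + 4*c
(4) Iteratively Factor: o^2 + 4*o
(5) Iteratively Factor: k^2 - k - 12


(1) = (t + 1)*(t^2 - 2*t - 3) = (t - 3)*(t + 1)*(t + 1)
(2) = (y + 4)*(y^2 + 3*y) = (y + 3)*(y + 4)*(y)
(3) = (c + 1)*(c^2 + 4*c) = (c + 1)*(c + 4)*(c)
(4) = (o)*(o + 4)
(5) = (k + 3)*(k - 4)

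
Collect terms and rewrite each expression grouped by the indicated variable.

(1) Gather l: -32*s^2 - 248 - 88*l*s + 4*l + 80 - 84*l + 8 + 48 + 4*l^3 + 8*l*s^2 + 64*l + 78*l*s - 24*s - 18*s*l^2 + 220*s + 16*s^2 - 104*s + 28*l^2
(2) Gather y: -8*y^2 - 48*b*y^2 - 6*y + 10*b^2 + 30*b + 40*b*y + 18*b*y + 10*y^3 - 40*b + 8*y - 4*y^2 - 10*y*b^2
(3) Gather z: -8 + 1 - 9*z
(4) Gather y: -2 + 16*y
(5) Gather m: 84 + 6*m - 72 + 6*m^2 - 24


(1) = 4*l^3 + l^2*(28 - 18*s) + l*(8*s^2 - 10*s - 16) - 16*s^2 + 92*s - 112
(2) = 10*b^2 - 10*b + 10*y^3 + y^2*(-48*b - 12) + y*(-10*b^2 + 58*b + 2)
(3) = -9*z - 7
(4) = 16*y - 2
(5) = 6*m^2 + 6*m - 12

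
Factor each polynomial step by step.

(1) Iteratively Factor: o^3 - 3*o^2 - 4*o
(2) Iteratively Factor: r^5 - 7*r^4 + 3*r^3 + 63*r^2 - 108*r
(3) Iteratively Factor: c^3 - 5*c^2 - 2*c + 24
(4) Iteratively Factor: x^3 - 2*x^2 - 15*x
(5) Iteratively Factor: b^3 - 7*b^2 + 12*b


(1) = (o + 1)*(o^2 - 4*o) = (o - 4)*(o + 1)*(o)
(2) = (r)*(r^4 - 7*r^3 + 3*r^2 + 63*r - 108) = r*(r - 3)*(r^3 - 4*r^2 - 9*r + 36) = r*(r - 3)*(r + 3)*(r^2 - 7*r + 12) = r*(r - 3)^2*(r + 3)*(r - 4)
(3) = (c - 3)*(c^2 - 2*c - 8) = (c - 4)*(c - 3)*(c + 2)
(4) = (x - 5)*(x^2 + 3*x) = (x - 5)*(x + 3)*(x)
(5) = (b)*(b^2 - 7*b + 12) = b*(b - 3)*(b - 4)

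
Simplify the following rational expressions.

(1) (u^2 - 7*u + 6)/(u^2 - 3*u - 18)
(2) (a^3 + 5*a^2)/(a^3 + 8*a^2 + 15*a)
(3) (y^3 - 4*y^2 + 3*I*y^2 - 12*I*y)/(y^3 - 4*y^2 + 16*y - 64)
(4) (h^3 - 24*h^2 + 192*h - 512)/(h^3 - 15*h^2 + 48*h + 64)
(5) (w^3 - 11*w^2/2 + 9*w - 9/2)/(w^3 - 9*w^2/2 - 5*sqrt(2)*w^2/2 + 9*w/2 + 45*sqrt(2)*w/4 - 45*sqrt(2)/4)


(1) = (u - 1)/(u + 3)
(2) = a/(a + 3)
(3) = (y^2 + 3*I*y)/(y^2 + 16)
(4) = (h - 8)/(h + 1)
(5) = (8*w - 8)/(8*w - 20*sqrt(2))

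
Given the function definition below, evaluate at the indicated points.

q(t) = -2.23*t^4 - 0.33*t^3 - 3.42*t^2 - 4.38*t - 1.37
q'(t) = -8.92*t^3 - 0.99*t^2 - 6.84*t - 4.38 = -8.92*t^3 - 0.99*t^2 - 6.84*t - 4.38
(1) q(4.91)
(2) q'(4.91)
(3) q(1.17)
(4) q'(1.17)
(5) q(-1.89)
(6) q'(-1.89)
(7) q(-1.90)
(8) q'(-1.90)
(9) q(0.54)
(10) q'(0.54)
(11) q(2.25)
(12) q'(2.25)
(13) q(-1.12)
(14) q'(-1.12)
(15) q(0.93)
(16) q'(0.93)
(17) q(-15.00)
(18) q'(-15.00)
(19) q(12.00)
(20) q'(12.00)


(1) = -1440.46
(2) = -1117.70
(3) = -15.88
(4) = -28.02
(5) = -31.54
(6) = 65.23
(7) = -32.19
(8) = 66.22
(9) = -4.97
(10) = -9.77
(11) = -89.45
(12) = -126.39
(13) = -3.80
(14) = 14.57
(15) = -10.33
(16) = -18.77
(17) = -112485.17
(18) = 29980.47
(19) = -47357.93
(20) = -15642.78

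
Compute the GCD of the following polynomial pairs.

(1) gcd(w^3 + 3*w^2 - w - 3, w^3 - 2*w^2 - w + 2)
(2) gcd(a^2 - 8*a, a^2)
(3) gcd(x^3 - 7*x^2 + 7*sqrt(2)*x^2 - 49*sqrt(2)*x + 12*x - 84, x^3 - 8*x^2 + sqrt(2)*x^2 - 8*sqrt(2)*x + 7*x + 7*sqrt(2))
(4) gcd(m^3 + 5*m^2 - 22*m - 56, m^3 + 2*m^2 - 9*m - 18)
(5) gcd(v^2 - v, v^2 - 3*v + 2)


(1) = w^2 - 1
(2) = a
(3) = gcd((x - 7)*(x + sqrt(2))*(x + 6*sqrt(2)), (x - 7)*(x - 1)*(x + sqrt(2))) = x^2 + x*(-7 + sqrt(2)) - 7*sqrt(2)
(4) = gcd((m - 4)*(m + 2)*(m + 7), (m - 3)*(m + 2)*(m + 3)) = m + 2
(5) = gcd(v*(v - 1), (v - 2)*(v - 1)) = v - 1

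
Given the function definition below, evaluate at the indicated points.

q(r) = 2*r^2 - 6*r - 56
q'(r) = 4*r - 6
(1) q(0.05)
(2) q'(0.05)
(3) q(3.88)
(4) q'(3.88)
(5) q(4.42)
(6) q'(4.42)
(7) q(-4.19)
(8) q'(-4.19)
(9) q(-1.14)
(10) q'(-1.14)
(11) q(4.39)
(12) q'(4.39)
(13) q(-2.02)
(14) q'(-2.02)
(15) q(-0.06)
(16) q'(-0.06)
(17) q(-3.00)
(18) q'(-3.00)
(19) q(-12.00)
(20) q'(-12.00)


(1) = -56.29
(2) = -5.80
(3) = -49.17
(4) = 9.52
(5) = -43.45
(6) = 11.68
(7) = 4.25
(8) = -22.76
(9) = -46.56
(10) = -10.56
(11) = -43.80
(12) = 11.56
(13) = -35.72
(14) = -14.08
(15) = -55.63
(16) = -6.24
(17) = -20.00
(18) = -18.00
(19) = 304.00
(20) = -54.00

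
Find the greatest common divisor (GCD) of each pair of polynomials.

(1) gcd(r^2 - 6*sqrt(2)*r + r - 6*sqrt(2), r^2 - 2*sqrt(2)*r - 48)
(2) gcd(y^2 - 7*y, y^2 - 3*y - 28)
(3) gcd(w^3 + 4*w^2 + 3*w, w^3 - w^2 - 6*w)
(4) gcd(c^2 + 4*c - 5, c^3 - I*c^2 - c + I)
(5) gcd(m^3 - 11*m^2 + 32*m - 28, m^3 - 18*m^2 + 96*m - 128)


(1) = r - 6*sqrt(2)
(2) = y - 7
(3) = w
(4) = gcd((c - 1)*(c + 5), (c - 1)*(c + 1)*(c - I)) = c - 1
(5) = m - 2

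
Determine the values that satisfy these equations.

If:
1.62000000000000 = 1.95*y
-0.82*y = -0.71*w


Then:
w = 0.96
y = 0.83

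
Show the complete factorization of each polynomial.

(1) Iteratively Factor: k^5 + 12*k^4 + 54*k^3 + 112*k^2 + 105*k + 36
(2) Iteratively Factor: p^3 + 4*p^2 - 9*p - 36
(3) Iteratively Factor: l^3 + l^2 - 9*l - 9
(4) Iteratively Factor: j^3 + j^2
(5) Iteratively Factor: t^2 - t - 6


(1) = (k + 3)*(k^4 + 9*k^3 + 27*k^2 + 31*k + 12) = (k + 1)*(k + 3)*(k^3 + 8*k^2 + 19*k + 12) = (k + 1)*(k + 3)*(k + 4)*(k^2 + 4*k + 3) = (k + 1)^2*(k + 3)*(k + 4)*(k + 3)
(2) = (p + 3)*(p^2 + p - 12) = (p + 3)*(p + 4)*(p - 3)
(3) = (l - 3)*(l^2 + 4*l + 3) = (l - 3)*(l + 1)*(l + 3)
(4) = (j)*(j^2 + j) = j^2*(j + 1)
(5) = (t + 2)*(t - 3)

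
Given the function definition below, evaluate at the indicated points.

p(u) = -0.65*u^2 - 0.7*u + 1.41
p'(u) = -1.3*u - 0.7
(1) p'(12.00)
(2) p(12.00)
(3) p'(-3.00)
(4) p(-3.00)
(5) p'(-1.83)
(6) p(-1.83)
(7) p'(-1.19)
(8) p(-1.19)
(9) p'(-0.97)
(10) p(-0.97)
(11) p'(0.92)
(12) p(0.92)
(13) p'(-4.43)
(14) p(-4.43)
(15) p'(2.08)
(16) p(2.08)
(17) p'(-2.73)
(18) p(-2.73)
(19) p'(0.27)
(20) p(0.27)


(1) = -16.30
(2) = -100.59
(3) = 3.20
(4) = -2.34
(5) = 1.68
(6) = 0.51
(7) = 0.85
(8) = 1.32
(9) = 0.56
(10) = 1.48
(11) = -1.90
(12) = 0.22
(13) = 5.06
(14) = -8.25
(15) = -3.40
(16) = -2.86
(17) = 2.85
(18) = -1.52
(19) = -1.05
(20) = 1.17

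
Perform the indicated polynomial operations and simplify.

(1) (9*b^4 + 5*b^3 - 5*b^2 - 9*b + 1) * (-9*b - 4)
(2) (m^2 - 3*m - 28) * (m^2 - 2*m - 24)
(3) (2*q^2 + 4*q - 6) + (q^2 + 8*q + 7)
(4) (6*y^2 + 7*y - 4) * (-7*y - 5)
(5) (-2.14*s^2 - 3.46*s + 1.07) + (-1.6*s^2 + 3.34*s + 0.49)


(1) = -81*b^5 - 81*b^4 + 25*b^3 + 101*b^2 + 27*b - 4
(2) = m^4 - 5*m^3 - 46*m^2 + 128*m + 672
(3) = 3*q^2 + 12*q + 1
(4) = -42*y^3 - 79*y^2 - 7*y + 20
(5) = -3.74*s^2 - 0.12*s + 1.56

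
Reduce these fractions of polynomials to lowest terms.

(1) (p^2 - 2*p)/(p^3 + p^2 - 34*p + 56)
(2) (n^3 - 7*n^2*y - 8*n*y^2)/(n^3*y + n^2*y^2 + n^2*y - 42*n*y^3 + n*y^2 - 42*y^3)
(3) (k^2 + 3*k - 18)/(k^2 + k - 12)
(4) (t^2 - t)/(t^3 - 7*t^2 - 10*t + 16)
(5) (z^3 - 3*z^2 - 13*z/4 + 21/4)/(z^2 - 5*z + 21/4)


(1) = p/(p^2 + 3*p - 28)
(2) = (-n^3 + 7*n^2*y + 8*n*y^2)/(-n^3*y - n^2*y^2 - n^2*y + 42*n*y^3 - n*y^2 + 42*y^3)
(3) = (k + 6)/(k + 4)
(4) = t/(t^2 - 6*t - 16)
(5) = (2*z^2 + z - 3)/(2*z - 3)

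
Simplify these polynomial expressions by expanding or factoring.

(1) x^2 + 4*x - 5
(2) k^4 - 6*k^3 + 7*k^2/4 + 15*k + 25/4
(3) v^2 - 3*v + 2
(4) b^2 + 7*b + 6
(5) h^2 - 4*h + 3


(1) = (x - 1)*(x + 5)
(2) = (k - 5)*(k - 5/2)*(k + 1/2)*(k + 1)
(3) = (v - 2)*(v - 1)
(4) = (b + 1)*(b + 6)
(5) = (h - 3)*(h - 1)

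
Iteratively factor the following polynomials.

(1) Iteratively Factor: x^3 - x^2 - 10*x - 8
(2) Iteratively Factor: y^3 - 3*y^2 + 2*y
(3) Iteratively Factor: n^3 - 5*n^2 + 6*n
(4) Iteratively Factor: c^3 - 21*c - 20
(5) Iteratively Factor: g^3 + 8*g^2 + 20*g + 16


(1) = (x + 2)*(x^2 - 3*x - 4) = (x + 1)*(x + 2)*(x - 4)
(2) = (y - 1)*(y^2 - 2*y) = y*(y - 1)*(y - 2)
(3) = (n)*(n^2 - 5*n + 6) = n*(n - 2)*(n - 3)
(4) = (c - 5)*(c^2 + 5*c + 4) = (c - 5)*(c + 1)*(c + 4)
(5) = (g + 4)*(g^2 + 4*g + 4) = (g + 2)*(g + 4)*(g + 2)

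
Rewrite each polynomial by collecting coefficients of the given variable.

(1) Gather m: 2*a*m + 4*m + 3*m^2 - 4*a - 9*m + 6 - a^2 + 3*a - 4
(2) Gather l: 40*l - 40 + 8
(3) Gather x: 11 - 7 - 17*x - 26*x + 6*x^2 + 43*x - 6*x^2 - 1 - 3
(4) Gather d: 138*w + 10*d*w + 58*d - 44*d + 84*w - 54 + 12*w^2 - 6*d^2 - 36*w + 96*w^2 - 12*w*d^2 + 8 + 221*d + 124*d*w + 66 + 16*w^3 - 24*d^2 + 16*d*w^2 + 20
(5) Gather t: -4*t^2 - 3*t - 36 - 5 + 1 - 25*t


(1) = -a^2 - a + 3*m^2 + m*(2*a - 5) + 2
(2) = 40*l - 32
(3) = 0
(4) = d^2*(-12*w - 30) + d*(16*w^2 + 134*w + 235) + 16*w^3 + 108*w^2 + 186*w + 40
(5) = -4*t^2 - 28*t - 40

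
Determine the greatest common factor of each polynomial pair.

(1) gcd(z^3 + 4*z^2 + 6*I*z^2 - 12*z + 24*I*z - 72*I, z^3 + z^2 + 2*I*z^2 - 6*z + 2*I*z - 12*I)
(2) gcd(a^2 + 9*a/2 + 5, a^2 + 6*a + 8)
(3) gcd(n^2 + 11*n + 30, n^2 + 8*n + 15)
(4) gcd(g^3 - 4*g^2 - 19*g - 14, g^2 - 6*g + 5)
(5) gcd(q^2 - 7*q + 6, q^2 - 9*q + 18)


(1) = gcd((z - 2)*(z + 6)*(z + 6*I), (z - 2)*(z + 3)*(z + 2*I)) = z - 2
(2) = a + 2
(3) = gcd((n + 5)*(n + 6), (n + 3)*(n + 5)) = n + 5
(4) = gcd((g - 7)*(g + 1)*(g + 2), (g - 5)*(g - 1)) = 1
(5) = gcd((q - 6)*(q - 1), (q - 6)*(q - 3)) = q - 6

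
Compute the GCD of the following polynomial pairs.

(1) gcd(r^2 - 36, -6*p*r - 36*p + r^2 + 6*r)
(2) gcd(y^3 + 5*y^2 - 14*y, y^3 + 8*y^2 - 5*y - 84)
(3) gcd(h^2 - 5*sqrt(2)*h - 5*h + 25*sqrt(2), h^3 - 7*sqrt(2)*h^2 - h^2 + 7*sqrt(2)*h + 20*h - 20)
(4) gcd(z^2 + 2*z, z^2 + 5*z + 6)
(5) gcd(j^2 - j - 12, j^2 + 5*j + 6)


(1) = gcd((r - 6)*(r + 6), (-6*p + r)*(r + 6)) = r + 6
(2) = gcd(y*(y - 2)*(y + 7), (y - 3)*(y + 4)*(y + 7)) = y + 7
(3) = h - 5*sqrt(2)
(4) = z + 2
(5) = j + 3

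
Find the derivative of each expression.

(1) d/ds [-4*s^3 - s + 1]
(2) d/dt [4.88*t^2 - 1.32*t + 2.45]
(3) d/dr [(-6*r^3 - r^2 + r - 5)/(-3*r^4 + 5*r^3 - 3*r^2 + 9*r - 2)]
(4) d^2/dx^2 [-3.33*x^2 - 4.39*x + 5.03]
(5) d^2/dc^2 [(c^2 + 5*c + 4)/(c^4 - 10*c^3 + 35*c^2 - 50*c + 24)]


(1) = -12*s^2 - 1
(2) = 9.76*t - 1.32
(3) = (-18*r^6 - 6*r^5 + 32*r^4 - 178*r^3 + 105*r^2 - 26*r + 43)/(9*r^8 - 30*r^7 + 43*r^6 - 84*r^5 + 111*r^4 - 74*r^3 + 93*r^2 - 36*r + 4)
(4) = -6.66000000000000
(5) = 2*(3*c^8 - 295*c^6 + 1725*c^5 - 2628*c^4 - 5745*c^3 + 24804*c^2 - 30720*c + 13216)/(c^12 - 30*c^11 + 405*c^10 - 3250*c^9 + 17247*c^8 - 63690*c^7 + 167615*c^6 - 316350*c^5 + 424428*c^4 - 394280*c^3 + 240480*c^2 - 86400*c + 13824)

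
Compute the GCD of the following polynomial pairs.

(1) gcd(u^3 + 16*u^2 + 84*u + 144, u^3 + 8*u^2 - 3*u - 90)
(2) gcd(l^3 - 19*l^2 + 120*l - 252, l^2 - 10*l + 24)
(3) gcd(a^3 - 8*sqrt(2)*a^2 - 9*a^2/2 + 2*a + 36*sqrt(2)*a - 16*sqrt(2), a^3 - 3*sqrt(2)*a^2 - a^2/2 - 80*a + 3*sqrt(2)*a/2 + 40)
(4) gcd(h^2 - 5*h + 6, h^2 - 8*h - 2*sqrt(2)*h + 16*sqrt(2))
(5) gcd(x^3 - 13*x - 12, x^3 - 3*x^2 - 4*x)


(1) = u + 6
(2) = gcd((l - 7)*(l - 6)^2, (l - 6)*(l - 4)) = l - 6
(3) = a^2 + a*(-8*sqrt(2) - 1/2) + 4*sqrt(2)
(4) = 1
(5) = x^2 - 3*x - 4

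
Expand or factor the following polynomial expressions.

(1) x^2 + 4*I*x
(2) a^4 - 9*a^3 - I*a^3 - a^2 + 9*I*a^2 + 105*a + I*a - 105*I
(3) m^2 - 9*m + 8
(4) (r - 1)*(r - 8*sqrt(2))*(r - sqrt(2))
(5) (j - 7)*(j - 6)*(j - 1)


(1) = x*(x + 4*I)
(2) = (a - 7)*(a - 5)*(a + 3)*(a - I)
(3) = (m - 8)*(m - 1)
(4) = r^3 - 9*sqrt(2)*r^2 - r^2 + 9*sqrt(2)*r + 16*r - 16
(5) = j^3 - 14*j^2 + 55*j - 42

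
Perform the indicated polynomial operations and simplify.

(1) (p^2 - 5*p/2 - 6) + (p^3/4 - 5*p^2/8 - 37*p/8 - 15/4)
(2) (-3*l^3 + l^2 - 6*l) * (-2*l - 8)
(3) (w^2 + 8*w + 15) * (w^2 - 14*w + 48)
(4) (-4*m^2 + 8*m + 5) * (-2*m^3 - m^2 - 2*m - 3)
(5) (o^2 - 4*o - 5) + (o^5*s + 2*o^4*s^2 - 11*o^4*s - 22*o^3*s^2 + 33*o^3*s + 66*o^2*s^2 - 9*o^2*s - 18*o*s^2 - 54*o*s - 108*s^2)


(1) = p^3/4 + 3*p^2/8 - 57*p/8 - 39/4
(2) = 6*l^4 + 22*l^3 + 4*l^2 + 48*l
(3) = w^4 - 6*w^3 - 49*w^2 + 174*w + 720
(4) = 8*m^5 - 12*m^4 - 10*m^3 - 9*m^2 - 34*m - 15
(5) = o^5*s + 2*o^4*s^2 - 11*o^4*s - 22*o^3*s^2 + 33*o^3*s + 66*o^2*s^2 - 9*o^2*s + o^2 - 18*o*s^2 - 54*o*s - 4*o - 108*s^2 - 5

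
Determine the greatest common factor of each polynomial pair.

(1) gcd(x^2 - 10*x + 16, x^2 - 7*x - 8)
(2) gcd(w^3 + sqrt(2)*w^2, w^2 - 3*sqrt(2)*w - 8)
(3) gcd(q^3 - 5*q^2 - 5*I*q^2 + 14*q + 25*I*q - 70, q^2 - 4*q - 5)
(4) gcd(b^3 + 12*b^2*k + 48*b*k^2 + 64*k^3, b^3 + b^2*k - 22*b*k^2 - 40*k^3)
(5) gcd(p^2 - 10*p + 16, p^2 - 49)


(1) = gcd((x - 8)*(x - 2), (x - 8)*(x + 1)) = x - 8
(2) = w + sqrt(2)
(3) = gcd((q - 5)*(q - 7*I)*(q + 2*I), (q - 5)*(q + 1)) = q - 5
(4) = gcd((b + 4*k)^3, (b - 5*k)*(b + 2*k)*(b + 4*k)) = b + 4*k
(5) = gcd((p - 8)*(p - 2), (p - 7)*(p + 7)) = 1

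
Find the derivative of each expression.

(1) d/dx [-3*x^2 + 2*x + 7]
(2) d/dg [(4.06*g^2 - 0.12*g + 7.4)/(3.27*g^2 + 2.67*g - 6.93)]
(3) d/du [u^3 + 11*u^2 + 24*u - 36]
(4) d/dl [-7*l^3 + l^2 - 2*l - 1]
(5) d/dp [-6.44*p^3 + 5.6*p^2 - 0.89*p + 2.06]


(1) = 2 - 6*x
(2) = (11.2326*g^2 - 104.6676*g - 18.9264)/(10.6929*g^4 + 17.4618*g^3 - 38.1933*g^2 - 37.0062*g + 48.0249)
(3) = 3*u^2 + 22*u + 24
(4) = -21*l^2 + 2*l - 2
(5) = -19.32*p^2 + 11.2*p - 0.89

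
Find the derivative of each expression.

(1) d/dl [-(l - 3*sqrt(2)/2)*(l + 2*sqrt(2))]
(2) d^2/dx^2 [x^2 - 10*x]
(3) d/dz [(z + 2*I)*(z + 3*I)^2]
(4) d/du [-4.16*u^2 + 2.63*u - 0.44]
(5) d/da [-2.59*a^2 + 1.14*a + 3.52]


(1) = -2*l - sqrt(2)/2
(2) = 2
(3) = (z + 3*I)*(3*z + 7*I)
(4) = 2.63 - 8.32*u
(5) = 1.14 - 5.18*a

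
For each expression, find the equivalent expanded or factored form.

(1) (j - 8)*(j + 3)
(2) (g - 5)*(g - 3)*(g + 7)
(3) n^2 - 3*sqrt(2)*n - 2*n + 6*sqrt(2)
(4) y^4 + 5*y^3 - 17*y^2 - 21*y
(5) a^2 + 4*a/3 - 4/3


(1) = j^2 - 5*j - 24
(2) = g^3 - g^2 - 41*g + 105
(3) = (n - 2)*(n - 3*sqrt(2))
(4) = y*(y - 3)*(y + 1)*(y + 7)
(5) = (a - 2/3)*(a + 2)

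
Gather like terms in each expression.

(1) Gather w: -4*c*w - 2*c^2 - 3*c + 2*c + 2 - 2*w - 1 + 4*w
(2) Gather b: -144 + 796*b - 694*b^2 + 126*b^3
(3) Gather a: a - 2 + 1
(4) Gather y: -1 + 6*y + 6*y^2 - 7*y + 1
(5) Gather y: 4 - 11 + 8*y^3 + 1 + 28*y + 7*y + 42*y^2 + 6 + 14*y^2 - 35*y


(1) = -2*c^2 - c + w*(2 - 4*c) + 1
(2) = 126*b^3 - 694*b^2 + 796*b - 144
(3) = a - 1
(4) = 6*y^2 - y
(5) = 8*y^3 + 56*y^2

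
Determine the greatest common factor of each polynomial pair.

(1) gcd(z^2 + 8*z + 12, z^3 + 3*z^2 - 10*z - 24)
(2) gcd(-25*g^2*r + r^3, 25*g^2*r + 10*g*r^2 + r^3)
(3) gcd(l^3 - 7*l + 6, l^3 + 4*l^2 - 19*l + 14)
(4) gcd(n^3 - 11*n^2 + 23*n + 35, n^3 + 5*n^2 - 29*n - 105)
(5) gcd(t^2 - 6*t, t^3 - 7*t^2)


(1) = gcd((z + 2)*(z + 6), (z - 3)*(z + 2)*(z + 4)) = z + 2
(2) = 5*g*r + r^2
(3) = gcd((l - 2)*(l - 1)*(l + 3), (l - 2)*(l - 1)*(l + 7)) = l^2 - 3*l + 2
(4) = gcd((n - 7)*(n - 5)*(n + 1), (n - 5)*(n + 3)*(n + 7)) = n - 5
(5) = t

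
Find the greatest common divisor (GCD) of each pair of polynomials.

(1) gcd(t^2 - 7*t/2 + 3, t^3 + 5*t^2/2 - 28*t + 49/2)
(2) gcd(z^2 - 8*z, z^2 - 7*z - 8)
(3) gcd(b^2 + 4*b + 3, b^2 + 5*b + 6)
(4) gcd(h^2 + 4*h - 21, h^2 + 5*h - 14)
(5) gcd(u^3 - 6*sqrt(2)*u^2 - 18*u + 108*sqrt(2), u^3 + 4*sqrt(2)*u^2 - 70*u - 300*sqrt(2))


(1) = gcd((t - 2)*(t - 3/2), (t - 7/2)*(t - 1)*(t + 7)) = 1
(2) = z - 8
(3) = b + 3
(4) = gcd((h - 3)*(h + 7), (h - 2)*(h + 7)) = h + 7
(5) = u - 6*sqrt(2)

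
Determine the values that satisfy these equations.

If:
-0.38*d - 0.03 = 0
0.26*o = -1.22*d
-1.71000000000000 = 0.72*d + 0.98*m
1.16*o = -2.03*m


Then:
No Solution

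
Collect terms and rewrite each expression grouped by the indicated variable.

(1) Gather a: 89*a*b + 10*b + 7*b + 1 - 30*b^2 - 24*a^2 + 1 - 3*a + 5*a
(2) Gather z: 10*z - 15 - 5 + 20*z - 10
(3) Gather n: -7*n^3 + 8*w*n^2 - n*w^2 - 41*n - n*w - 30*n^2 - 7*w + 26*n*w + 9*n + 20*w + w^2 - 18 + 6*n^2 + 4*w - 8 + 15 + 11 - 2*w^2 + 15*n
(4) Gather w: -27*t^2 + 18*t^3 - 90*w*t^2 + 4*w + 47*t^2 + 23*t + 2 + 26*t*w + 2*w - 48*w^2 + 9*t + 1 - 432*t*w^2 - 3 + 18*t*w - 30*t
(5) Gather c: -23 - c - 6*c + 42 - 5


(1) = -24*a^2 + a*(89*b + 2) - 30*b^2 + 17*b + 2
(2) = 30*z - 30
(3) = -7*n^3 + n^2*(8*w - 24) + n*(-w^2 + 25*w - 17) - w^2 + 17*w
(4) = 18*t^3 + 20*t^2 + 2*t + w^2*(-432*t - 48) + w*(-90*t^2 + 44*t + 6)
(5) = 14 - 7*c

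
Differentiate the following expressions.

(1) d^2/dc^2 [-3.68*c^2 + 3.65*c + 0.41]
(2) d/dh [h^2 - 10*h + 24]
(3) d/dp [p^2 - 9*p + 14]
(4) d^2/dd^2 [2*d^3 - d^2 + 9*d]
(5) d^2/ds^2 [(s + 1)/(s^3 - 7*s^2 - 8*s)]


(1) = -7.36000000000000
(2) = 2*h - 10
(3) = 2*p - 9
(4) = 12*d - 2
(5) = 2*(3*s^2 - 24*s + 64)/(s^3*(s^3 - 24*s^2 + 192*s - 512))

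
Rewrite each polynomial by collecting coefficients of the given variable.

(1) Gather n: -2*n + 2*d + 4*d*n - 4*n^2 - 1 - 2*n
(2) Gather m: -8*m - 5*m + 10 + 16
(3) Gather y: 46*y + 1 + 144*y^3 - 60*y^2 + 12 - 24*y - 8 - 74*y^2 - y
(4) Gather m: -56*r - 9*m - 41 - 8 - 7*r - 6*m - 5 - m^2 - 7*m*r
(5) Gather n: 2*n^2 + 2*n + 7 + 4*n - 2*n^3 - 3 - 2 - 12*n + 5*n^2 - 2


(1) = 2*d - 4*n^2 + n*(4*d - 4) - 1
(2) = 26 - 13*m
(3) = 144*y^3 - 134*y^2 + 21*y + 5
(4) = -m^2 + m*(-7*r - 15) - 63*r - 54
(5) = -2*n^3 + 7*n^2 - 6*n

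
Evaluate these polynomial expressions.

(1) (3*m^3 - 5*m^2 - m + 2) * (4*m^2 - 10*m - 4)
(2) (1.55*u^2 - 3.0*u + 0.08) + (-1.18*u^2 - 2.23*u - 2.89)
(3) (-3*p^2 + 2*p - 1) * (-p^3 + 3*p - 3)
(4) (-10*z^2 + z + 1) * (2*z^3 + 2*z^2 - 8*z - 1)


(1) = 12*m^5 - 50*m^4 + 34*m^3 + 38*m^2 - 16*m - 8
(2) = 0.37*u^2 - 5.23*u - 2.81
(3) = 3*p^5 - 2*p^4 - 8*p^3 + 15*p^2 - 9*p + 3
(4) = -20*z^5 - 18*z^4 + 84*z^3 + 4*z^2 - 9*z - 1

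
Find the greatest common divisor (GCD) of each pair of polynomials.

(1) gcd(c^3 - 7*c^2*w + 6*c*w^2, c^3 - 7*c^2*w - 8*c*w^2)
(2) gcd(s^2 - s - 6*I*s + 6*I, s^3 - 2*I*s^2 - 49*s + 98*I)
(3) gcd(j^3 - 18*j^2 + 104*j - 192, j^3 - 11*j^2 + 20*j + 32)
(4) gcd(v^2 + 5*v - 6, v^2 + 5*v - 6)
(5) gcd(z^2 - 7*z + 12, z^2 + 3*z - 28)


(1) = c
(2) = 1
(3) = j^2 - 12*j + 32
(4) = v^2 + 5*v - 6
(5) = gcd((z - 4)*(z - 3), (z - 4)*(z + 7)) = z - 4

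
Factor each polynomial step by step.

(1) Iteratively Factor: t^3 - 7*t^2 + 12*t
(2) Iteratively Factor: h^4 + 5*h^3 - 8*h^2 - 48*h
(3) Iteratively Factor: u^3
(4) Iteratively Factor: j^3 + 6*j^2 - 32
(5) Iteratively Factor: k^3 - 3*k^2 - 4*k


(1) = (t)*(t^2 - 7*t + 12) = t*(t - 4)*(t - 3)
(2) = (h)*(h^3 + 5*h^2 - 8*h - 48) = h*(h - 3)*(h^2 + 8*h + 16) = h*(h - 3)*(h + 4)*(h + 4)
(3) = (u)*(u^2) = u^2*(u)
(4) = (j + 4)*(j^2 + 2*j - 8) = (j - 2)*(j + 4)*(j + 4)
(5) = (k)*(k^2 - 3*k - 4) = k*(k - 4)*(k + 1)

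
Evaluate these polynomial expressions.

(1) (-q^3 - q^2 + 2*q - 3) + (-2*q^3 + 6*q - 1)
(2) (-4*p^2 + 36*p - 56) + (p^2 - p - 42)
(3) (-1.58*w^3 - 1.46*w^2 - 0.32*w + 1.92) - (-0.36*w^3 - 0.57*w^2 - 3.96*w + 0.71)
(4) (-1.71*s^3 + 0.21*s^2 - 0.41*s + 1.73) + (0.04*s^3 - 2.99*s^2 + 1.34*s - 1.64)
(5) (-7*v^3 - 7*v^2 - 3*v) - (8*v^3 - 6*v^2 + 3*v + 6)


(1) = -3*q^3 - q^2 + 8*q - 4
(2) = -3*p^2 + 35*p - 98
(3) = -1.22*w^3 - 0.89*w^2 + 3.64*w + 1.21
(4) = -1.67*s^3 - 2.78*s^2 + 0.93*s + 0.09
(5) = -15*v^3 - v^2 - 6*v - 6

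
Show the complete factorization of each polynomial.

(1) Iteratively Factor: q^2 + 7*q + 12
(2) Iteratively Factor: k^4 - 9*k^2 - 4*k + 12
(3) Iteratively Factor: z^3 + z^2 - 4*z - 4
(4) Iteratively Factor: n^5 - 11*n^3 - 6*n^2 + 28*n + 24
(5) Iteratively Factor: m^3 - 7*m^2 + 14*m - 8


(1) = (q + 4)*(q + 3)
(2) = (k - 1)*(k^3 + k^2 - 8*k - 12) = (k - 1)*(k + 2)*(k^2 - k - 6) = (k - 3)*(k - 1)*(k + 2)*(k + 2)
(3) = (z + 2)*(z^2 - z - 2) = (z - 2)*(z + 2)*(z + 1)
(4) = (n + 1)*(n^4 - n^3 - 10*n^2 + 4*n + 24) = (n + 1)*(n + 2)*(n^3 - 3*n^2 - 4*n + 12) = (n - 3)*(n + 1)*(n + 2)*(n^2 - 4) = (n - 3)*(n + 1)*(n + 2)^2*(n - 2)
(5) = (m - 2)*(m^2 - 5*m + 4) = (m - 4)*(m - 2)*(m - 1)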